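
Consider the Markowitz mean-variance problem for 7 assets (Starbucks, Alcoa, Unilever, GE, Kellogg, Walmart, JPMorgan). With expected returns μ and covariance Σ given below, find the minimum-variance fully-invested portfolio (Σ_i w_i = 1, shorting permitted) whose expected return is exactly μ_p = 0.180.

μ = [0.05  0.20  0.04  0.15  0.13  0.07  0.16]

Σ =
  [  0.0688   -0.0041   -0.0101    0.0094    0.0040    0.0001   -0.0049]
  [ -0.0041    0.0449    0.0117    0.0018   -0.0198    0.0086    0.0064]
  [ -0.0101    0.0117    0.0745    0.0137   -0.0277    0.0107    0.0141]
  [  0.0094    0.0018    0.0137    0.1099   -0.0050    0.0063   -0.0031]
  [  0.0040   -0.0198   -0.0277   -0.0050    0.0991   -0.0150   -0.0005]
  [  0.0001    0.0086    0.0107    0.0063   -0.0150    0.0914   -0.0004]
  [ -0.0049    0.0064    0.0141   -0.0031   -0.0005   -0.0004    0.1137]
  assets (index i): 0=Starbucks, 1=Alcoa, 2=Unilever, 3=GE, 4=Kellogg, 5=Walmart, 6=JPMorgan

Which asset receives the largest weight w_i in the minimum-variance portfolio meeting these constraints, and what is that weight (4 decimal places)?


x=Σ⁻¹μ = [0.8313  5.2676  0.2300  1.2948  2.5536  0.5773  1.1666]
y=Σ⁻¹𝟙 = [16.8138  25.8730  15.6775  5.8528  20.7570  9.6839  6.4041]
a=μᵀx=1.857548  b=𝟙ᵀx=11.921245  c=𝟙ᵀy=101.062103  D=ac−b²=45.611592
λ₁=(c·0.180−b)/D = (101.062103·0.180−11.921245)/45.611592 = 0.137464
λ₂=(a−b·0.180)/D = (1.857548−11.921245·0.180)/45.611592 = -0.006320
w* = 0.137464·x + -0.006320·y:
  w_0 = 0.137464·0.8313 + -0.006320·16.8138 = 0.0080  (Starbucks)
  w_1 = 0.137464·5.2676 + -0.006320·25.8730 = 0.5606  (Alcoa)
  w_2 = 0.137464·0.2300 + -0.006320·15.6775 = -0.0675  (Unilever)
  w_3 = 0.137464·1.2948 + -0.006320·5.8528 = 0.1410  (GE)
  w_4 = 0.137464·2.5536 + -0.006320·20.7570 = 0.2198  (Kellogg)
  w_5 = 0.137464·0.5773 + -0.006320·9.6839 = 0.0182  (Walmart)
  w_6 = 0.137464·1.1666 + -0.006320·6.4041 = 0.1199  (JPMorgan)
Σw_i=1.0000  μᵀw=0.1800
σ²=wᵀΣw=λ₁·μ_p+λ₂ = 0.137464·0.180 + -0.006320 = 0.018423 ≈ 0.0184

Alcoa (0.5606)


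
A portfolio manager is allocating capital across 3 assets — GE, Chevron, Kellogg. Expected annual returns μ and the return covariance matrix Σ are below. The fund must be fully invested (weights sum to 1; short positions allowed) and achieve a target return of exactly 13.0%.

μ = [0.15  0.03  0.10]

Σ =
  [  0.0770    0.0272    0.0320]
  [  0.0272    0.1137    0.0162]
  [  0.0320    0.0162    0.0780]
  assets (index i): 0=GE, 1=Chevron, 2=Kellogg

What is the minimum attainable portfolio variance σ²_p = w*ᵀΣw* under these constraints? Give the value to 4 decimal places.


0.0551

p=Σ⁻¹μ = [1.7863  -0.2491  0.6009]
q=Σ⁻¹𝟙 = [7.3639  5.8091  8.5929]
a=μᵀp=0.320567  b=𝟙ᵀp=2.138147  c=𝟙ᵀq=21.765922  D=ac−b²=2.405760
λ₁=(c·0.130−b)/D = (21.765922·0.130−2.138147)/2.405760 = 0.287403
λ₂=(a−b·0.130)/D = (0.320567−2.138147·0.130)/2.405760 = 0.017711
w* = 0.287403·p + 0.017711·q:
  w_0 = 0.287403·1.7863 + 0.017711·7.3639 = 0.6438  (GE)
  w_1 = 0.287403·-0.2491 + 0.017711·5.8091 = 0.0313  (Chevron)
  w_2 = 0.287403·0.6009 + 0.017711·8.5929 = 0.3249  (Kellogg)
Σw_i=1.0000  μᵀw=0.1300
σ²=wᵀΣw=λ₁·μ_p+λ₂ = 0.287403·0.130 + 0.017711 = 0.055073 ≈ 0.0551


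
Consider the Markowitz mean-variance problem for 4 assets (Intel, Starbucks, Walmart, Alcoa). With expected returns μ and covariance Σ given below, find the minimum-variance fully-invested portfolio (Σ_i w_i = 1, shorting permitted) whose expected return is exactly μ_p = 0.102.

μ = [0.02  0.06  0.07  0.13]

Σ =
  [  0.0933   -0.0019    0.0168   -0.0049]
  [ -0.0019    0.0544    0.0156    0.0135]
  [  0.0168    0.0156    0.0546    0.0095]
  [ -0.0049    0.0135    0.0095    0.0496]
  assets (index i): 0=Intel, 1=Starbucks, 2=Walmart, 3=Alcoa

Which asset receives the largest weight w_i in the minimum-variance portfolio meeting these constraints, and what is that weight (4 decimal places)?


Alcoa (0.6192)

u=Σ⁻¹μ = [0.2211  0.3070  0.7045  2.4243]
v=Σ⁻¹𝟙 = [10.2156  12.1840  8.8800  16.1535]
a=μᵀu=0.387318  b=𝟙ᵀu=3.656906  c=𝟙ᵀv=47.433113  D=ac−b²=4.998733
λ₁=(c·0.102−b)/D = (47.433113·0.102−3.656906)/4.998733 = 0.236314
λ₂=(a−b·0.102)/D = (0.387318−3.656906·0.102)/4.998733 = 0.002863
w* = 0.236314·u + 0.002863·v:
  w_0 = 0.236314·0.2211 + 0.002863·10.2156 = 0.0815  (Intel)
  w_1 = 0.236314·0.3070 + 0.002863·12.1840 = 0.1074  (Starbucks)
  w_2 = 0.236314·0.7045 + 0.002863·8.8800 = 0.1919  (Walmart)
  w_3 = 0.236314·2.4243 + 0.002863·16.1535 = 0.6192  (Alcoa)
Σw_i=1.0000  μᵀw=0.1020
σ²=wᵀΣw=λ₁·μ_p+λ₂ = 0.236314·0.102 + 0.002863 = 0.026967 ≈ 0.0270


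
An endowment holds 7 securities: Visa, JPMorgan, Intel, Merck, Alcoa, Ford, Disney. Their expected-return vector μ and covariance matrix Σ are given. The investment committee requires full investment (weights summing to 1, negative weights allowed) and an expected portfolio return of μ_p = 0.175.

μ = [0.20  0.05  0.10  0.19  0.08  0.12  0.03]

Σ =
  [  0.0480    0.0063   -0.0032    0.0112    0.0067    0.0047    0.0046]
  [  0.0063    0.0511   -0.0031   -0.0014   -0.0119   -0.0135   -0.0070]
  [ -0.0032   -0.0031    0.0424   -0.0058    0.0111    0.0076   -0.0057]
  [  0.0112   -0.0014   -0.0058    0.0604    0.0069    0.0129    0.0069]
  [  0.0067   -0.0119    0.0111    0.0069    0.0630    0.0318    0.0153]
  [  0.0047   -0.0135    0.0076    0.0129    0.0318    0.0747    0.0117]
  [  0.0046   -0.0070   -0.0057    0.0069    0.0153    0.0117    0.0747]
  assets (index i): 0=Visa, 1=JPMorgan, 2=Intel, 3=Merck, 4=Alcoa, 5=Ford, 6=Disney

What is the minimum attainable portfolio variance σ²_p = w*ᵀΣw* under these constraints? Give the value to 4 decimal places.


0.0194

g=Σ⁻¹μ = [3.5523  0.9971  2.9791  2.6148  -0.2122  0.8724  0.1689]
h=Σ⁻¹𝟙 = [13.3693  25.1038  27.1927  13.4910  5.9659  7.3522  13.3713]
a=μᵀg=1.647806  b=𝟙ᵀg=10.972292  c=𝟙ᵀh=105.846297  D=ac−b²=54.023025
λ₁=(c·0.175−b)/D = (105.846297·0.175−10.972292)/54.023025 = 0.139770
λ₂=(a−b·0.175)/D = (1.647806−10.972292·0.175)/54.023025 = -0.005041
w* = 0.139770·g + -0.005041·h:
  w_0 = 0.139770·3.5523 + -0.005041·13.3693 = 0.4291  (Visa)
  w_1 = 0.139770·0.9971 + -0.005041·25.1038 = 0.0128  (JPMorgan)
  w_2 = 0.139770·2.9791 + -0.005041·27.1927 = 0.2793  (Intel)
  w_3 = 0.139770·2.6148 + -0.005041·13.4910 = 0.2975  (Merck)
  w_4 = 0.139770·-0.2122 + -0.005041·5.9659 = -0.0597  (Alcoa)
  w_5 = 0.139770·0.8724 + -0.005041·7.3522 = 0.0849  (Ford)
  w_6 = 0.139770·0.1689 + -0.005041·13.3713 = -0.0438  (Disney)
Σw_i=1.0000  μᵀw=0.1750
σ²=wᵀΣw=λ₁·μ_p+λ₂ = 0.139770·0.175 + -0.005041 = 0.019419 ≈ 0.0194


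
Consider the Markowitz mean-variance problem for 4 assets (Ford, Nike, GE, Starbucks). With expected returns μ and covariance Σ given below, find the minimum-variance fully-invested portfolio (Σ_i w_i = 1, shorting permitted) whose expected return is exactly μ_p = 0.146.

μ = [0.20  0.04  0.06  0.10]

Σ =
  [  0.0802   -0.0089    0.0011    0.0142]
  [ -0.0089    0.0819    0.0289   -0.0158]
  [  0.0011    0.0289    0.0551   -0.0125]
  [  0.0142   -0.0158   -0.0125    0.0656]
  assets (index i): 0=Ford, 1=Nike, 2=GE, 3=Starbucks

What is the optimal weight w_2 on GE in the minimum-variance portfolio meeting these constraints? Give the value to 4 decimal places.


0.1383

u=Σ⁻¹μ = [2.3083  0.6458  1.0158  1.3738]
v=Σ⁻¹𝟙 = [10.1459  11.1768  16.3620  18.8574]
a=μᵀu=0.685816  b=𝟙ᵀu=5.343715  c=𝟙ᵀv=56.542176  D=ac−b²=10.222212
λ₁=(c·0.146−b)/D = (56.542176·0.146−5.343715)/10.222212 = 0.284815
λ₂=(a−b·0.146)/D = (0.685816−5.343715·0.146)/10.222212 = -0.009232
w* = 0.284815·u + -0.009232·v:
  w_0 = 0.284815·2.3083 + -0.009232·10.1459 = 0.5638  (Ford)
  w_1 = 0.284815·0.6458 + -0.009232·11.1768 = 0.0808  (Nike)
  w_2 = 0.284815·1.0158 + -0.009232·16.3620 = 0.1383  (GE)
  w_3 = 0.284815·1.3738 + -0.009232·18.8574 = 0.2172  (Starbucks)
Σw_i=1.0000  μᵀw=0.1460
σ²=wᵀΣw=λ₁·μ_p+λ₂ = 0.284815·0.146 + -0.009232 = 0.032351 ≈ 0.0324


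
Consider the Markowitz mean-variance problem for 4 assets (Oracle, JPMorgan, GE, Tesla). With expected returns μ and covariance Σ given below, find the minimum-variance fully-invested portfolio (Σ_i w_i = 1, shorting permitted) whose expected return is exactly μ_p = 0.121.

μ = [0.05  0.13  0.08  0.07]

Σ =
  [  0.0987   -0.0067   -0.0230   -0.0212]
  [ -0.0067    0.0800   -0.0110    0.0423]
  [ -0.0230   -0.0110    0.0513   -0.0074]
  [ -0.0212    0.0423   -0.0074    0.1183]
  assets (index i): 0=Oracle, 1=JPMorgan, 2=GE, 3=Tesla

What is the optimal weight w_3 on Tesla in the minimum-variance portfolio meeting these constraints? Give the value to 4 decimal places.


x=Σ⁻¹μ = [1.3086  1.9356  2.6040  0.2970]
y=Σ⁻¹𝟙 = [20.7894  13.8869  33.1311  9.2856]
a=μᵀx=0.546172  b=𝟙ᵀx=6.145243  c=𝟙ᵀy=77.092975  D=ac−b²=4.342017
λ₁=(c·0.121−b)/D = (77.092975·0.121−6.145243)/4.342017 = 0.733071
λ₂=(a−b·0.121)/D = (0.546172−6.145243·0.121)/4.342017 = -0.045463
w* = 0.733071·x + -0.045463·y:
  w_0 = 0.733071·1.3086 + -0.045463·20.7894 = 0.0141  (Oracle)
  w_1 = 0.733071·1.9356 + -0.045463·13.8869 = 0.7876  (JPMorgan)
  w_2 = 0.733071·2.6040 + -0.045463·33.1311 = 0.4027  (GE)
  w_3 = 0.733071·0.2970 + -0.045463·9.2856 = -0.2044  (Tesla)
Σw_i=1.0000  μᵀw=0.1210
σ²=wᵀΣw=λ₁·μ_p+λ₂ = 0.733071·0.121 + -0.045463 = 0.043238 ≈ 0.0432

-0.2044


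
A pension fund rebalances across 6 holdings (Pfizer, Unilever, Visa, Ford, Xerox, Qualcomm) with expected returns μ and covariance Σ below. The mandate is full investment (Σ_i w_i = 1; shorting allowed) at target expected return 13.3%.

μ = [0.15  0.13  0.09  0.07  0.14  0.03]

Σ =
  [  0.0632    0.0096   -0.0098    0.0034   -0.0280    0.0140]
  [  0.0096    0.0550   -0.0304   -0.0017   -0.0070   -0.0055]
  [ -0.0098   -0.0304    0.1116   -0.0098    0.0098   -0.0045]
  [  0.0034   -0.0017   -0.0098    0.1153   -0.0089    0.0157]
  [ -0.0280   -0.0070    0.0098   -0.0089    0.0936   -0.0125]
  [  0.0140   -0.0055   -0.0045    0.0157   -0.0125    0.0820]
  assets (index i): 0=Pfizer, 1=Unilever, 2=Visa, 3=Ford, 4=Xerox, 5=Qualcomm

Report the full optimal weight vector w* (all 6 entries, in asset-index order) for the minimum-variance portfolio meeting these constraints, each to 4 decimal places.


g=Σ⁻¹μ = [3.2079  3.2102  1.8222  0.8680  2.6365  0.3692]
h=Σ⁻¹𝟙 = [19.4759  28.9201  18.2253  9.8179  19.4195  12.8904]
a=μᵀg=1.503455  b=𝟙ᵀg=12.113974  c=𝟙ᵀh=108.749180  D=ac−b²=16.751159
λ₁=(c·0.133−b)/D = (108.749180·0.133−12.113974)/16.751159 = 0.140269
λ₂=(a−b·0.133)/D = (1.503455−12.113974·0.133)/16.751159 = -0.006430
w* = 0.140269·g + -0.006430·h:
  w_0 = 0.140269·3.2079 + -0.006430·19.4759 = 0.3248  (Pfizer)
  w_1 = 0.140269·3.2102 + -0.006430·28.9201 = 0.2643  (Unilever)
  w_2 = 0.140269·1.8222 + -0.006430·18.2253 = 0.1384  (Visa)
  w_3 = 0.140269·0.8680 + -0.006430·9.8179 = 0.0586  (Ford)
  w_4 = 0.140269·2.6365 + -0.006430·19.4195 = 0.2450  (Xerox)
  w_5 = 0.140269·0.3692 + -0.006430·12.8904 = -0.0311  (Qualcomm)
Σw_i=1.0000  μᵀw=0.1330
σ²=wᵀΣw=λ₁·μ_p+λ₂ = 0.140269·0.133 + -0.006430 = 0.012226 ≈ 0.0122

0.3248  0.2643  0.1384  0.0586  0.2450  -0.0311


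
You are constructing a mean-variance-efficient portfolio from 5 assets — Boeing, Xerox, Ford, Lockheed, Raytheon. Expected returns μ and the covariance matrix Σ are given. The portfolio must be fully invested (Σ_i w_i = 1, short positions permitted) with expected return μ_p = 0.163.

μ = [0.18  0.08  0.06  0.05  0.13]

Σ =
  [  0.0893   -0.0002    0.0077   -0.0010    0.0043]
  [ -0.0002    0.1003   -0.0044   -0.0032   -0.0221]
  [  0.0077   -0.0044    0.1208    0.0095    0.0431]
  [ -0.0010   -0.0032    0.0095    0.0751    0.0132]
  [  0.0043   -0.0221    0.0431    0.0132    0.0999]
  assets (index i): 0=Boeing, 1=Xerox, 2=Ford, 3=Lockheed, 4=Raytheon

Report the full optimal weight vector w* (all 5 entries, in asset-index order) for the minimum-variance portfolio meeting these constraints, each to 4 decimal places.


x=Σ⁻¹μ = [1.9662  1.1339  -0.1498  0.5016  1.4659]
y=Σ⁻¹𝟙 = [10.5874  12.5421  3.8843  11.9036  9.0802]
a=μᵀx=0.651281  b=𝟙ᵀx=4.917774  c=𝟙ᵀy=47.997666  D=ac−b²=7.075443
λ₁=(c·0.163−b)/D = (47.997666·0.163−4.917774)/7.075443 = 0.410694
λ₂=(a−b·0.163)/D = (0.651281−4.917774·0.163)/7.075443 = -0.021245
w* = 0.410694·x + -0.021245·y:
  w_0 = 0.410694·1.9662 + -0.021245·10.5874 = 0.5826  (Boeing)
  w_1 = 0.410694·1.1339 + -0.021245·12.5421 = 0.1993  (Xerox)
  w_2 = 0.410694·-0.1498 + -0.021245·3.8843 = -0.1440  (Ford)
  w_3 = 0.410694·0.5016 + -0.021245·11.9036 = -0.0469  (Lockheed)
  w_4 = 0.410694·1.4659 + -0.021245·9.0802 = 0.4091  (Raytheon)
Σw_i=1.0000  μᵀw=0.1630
σ²=wᵀΣw=λ₁·μ_p+λ₂ = 0.410694·0.163 + -0.021245 = 0.045698 ≈ 0.0457

0.5826  0.1993  -0.1440  -0.0469  0.4091


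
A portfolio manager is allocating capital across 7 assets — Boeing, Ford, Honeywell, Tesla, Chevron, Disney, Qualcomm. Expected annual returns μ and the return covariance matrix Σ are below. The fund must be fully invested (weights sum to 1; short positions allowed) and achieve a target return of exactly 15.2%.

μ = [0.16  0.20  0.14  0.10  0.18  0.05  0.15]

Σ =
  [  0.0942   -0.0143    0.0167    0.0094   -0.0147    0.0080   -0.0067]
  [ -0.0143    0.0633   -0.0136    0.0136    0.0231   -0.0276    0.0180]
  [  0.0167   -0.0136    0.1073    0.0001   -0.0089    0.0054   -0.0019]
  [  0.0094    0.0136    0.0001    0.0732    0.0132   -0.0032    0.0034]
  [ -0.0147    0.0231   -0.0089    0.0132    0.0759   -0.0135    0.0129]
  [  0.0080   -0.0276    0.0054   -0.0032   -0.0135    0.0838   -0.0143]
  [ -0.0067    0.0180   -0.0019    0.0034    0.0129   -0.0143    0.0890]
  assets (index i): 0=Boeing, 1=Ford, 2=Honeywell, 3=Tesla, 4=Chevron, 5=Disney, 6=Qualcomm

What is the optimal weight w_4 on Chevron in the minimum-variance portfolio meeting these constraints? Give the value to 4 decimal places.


g=Σ⁻¹μ = [2.2200  3.8289  1.5251  0.0476  1.9779  2.0649  1.1540]
h=Σ⁻¹𝟙 = [12.0717  21.6976  10.2189  6.5420  11.0800  20.9210  9.4802]
a=μᵀg=1.971610  b=𝟙ᵀg=12.818309  c=𝟙ᵀh=92.011340  D=ac−b²=17.101476
λ₁=(c·0.152−b)/D = (92.011340·0.152−12.818309)/17.101476 = 0.068264
λ₂=(a−b·0.152)/D = (1.971610−12.818309·0.152)/17.101476 = 0.001358
w* = 0.068264·g + 0.001358·h:
  w_0 = 0.068264·2.2200 + 0.001358·12.0717 = 0.1679  (Boeing)
  w_1 = 0.068264·3.8289 + 0.001358·21.6976 = 0.2908  (Ford)
  w_2 = 0.068264·1.5251 + 0.001358·10.2189 = 0.1180  (Honeywell)
  w_3 = 0.068264·0.0476 + 0.001358·6.5420 = 0.0121  (Tesla)
  w_4 = 0.068264·1.9779 + 0.001358·11.0800 = 0.1501  (Chevron)
  w_5 = 0.068264·2.0649 + 0.001358·20.9210 = 0.1694  (Disney)
  w_6 = 0.068264·1.1540 + 0.001358·9.4802 = 0.0917  (Qualcomm)
Σw_i=1.0000  μᵀw=0.1520
σ²=wᵀΣw=λ₁·μ_p+λ₂ = 0.068264·0.152 + 0.001358 = 0.011734 ≈ 0.0117

0.1501


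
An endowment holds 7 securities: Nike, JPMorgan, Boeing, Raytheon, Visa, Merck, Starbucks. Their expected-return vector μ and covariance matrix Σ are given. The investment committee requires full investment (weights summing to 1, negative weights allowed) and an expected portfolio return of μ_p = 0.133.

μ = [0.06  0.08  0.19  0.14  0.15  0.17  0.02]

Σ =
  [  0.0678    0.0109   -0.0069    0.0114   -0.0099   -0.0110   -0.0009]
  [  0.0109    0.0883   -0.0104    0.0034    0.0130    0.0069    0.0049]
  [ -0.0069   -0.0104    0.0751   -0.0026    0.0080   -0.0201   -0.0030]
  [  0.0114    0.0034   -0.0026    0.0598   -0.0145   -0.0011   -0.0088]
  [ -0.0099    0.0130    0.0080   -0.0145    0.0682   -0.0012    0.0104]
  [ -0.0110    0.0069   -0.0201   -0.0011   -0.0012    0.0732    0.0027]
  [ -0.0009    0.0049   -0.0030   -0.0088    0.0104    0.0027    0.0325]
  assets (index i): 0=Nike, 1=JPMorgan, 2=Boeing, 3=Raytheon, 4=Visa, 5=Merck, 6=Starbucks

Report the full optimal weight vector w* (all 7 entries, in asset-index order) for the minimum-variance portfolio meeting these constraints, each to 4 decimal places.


p=Σ⁻¹μ = [1.6629  0.3136  3.5375  2.9377  2.5590  3.5773  0.6200]
q=Σ⁻¹𝟙 = [18.2962  5.2825  22.0213  22.4244  13.9382  21.3317  32.3517]
a=μᵀp=2.212654  b=𝟙ᵀp=15.207998  c=𝟙ᵀq=135.646008  D=ac−b²=68.854518
λ₁=(c·0.133−b)/D = (135.646008·0.133−15.207998)/68.854518 = 0.041144
λ₂=(a−b·0.133)/D = (2.212654−15.207998·0.133)/68.854518 = 0.002759
w* = 0.041144·p + 0.002759·q:
  w_0 = 0.041144·1.6629 + 0.002759·18.2962 = 0.1189  (Nike)
  w_1 = 0.041144·0.3136 + 0.002759·5.2825 = 0.0275  (JPMorgan)
  w_2 = 0.041144·3.5375 + 0.002759·22.0213 = 0.2063  (Boeing)
  w_3 = 0.041144·2.9377 + 0.002759·22.4244 = 0.1827  (Raytheon)
  w_4 = 0.041144·2.5590 + 0.002759·13.9382 = 0.1437  (Visa)
  w_5 = 0.041144·3.5773 + 0.002759·21.3317 = 0.2060  (Merck)
  w_6 = 0.041144·0.6200 + 0.002759·32.3517 = 0.1148  (Starbucks)
Σw_i=1.0000  μᵀw=0.1330
σ²=wᵀΣw=λ₁·μ_p+λ₂ = 0.041144·0.133 + 0.002759 = 0.008231 ≈ 0.0082

0.1189  0.0275  0.2063  0.1827  0.1437  0.2060  0.1148


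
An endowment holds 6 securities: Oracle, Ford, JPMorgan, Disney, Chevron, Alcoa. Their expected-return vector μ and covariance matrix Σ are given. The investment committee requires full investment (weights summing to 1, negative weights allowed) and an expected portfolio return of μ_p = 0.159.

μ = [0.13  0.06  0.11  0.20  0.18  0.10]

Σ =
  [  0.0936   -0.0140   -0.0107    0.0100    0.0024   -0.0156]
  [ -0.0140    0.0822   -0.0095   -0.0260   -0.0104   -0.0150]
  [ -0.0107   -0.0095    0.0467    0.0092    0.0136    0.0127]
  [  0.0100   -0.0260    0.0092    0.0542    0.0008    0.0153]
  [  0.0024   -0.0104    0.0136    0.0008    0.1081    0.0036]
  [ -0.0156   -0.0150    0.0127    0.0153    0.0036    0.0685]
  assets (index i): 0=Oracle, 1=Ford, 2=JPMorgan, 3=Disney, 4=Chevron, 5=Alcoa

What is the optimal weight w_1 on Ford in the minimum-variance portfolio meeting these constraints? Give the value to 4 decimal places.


u=Σ⁻¹μ = [1.7430  2.9557  1.7511  4.1347  1.6209  1.1707]
v=Σ⁻¹𝟙 = [17.4169  27.9402  20.2891  20.5887  8.3181  15.8859]
a=μᵀu=1.832313  b=𝟙ᵀu=13.376005  c=𝟙ᵀv=110.438958  D=ac−b²=23.441239
λ₁=(c·0.159−b)/D = (110.438958·0.159−13.376005)/23.441239 = 0.178480
λ₂=(a−b·0.159)/D = (1.832313−13.376005·0.159)/23.441239 = -0.012562
w* = 0.178480·u + -0.012562·v:
  w_0 = 0.178480·1.7430 + -0.012562·17.4169 = 0.0923  (Oracle)
  w_1 = 0.178480·2.9557 + -0.012562·27.9402 = 0.1765  (Ford)
  w_2 = 0.178480·1.7511 + -0.012562·20.2891 = 0.0577  (JPMorgan)
  w_3 = 0.178480·4.1347 + -0.012562·20.5887 = 0.4793  (Disney)
  w_4 = 0.178480·1.6209 + -0.012562·8.3181 = 0.1848  (Chevron)
  w_5 = 0.178480·1.1707 + -0.012562·15.8859 = 0.0094  (Alcoa)
Σw_i=1.0000  μᵀw=0.1590
σ²=wᵀΣw=λ₁·μ_p+λ₂ = 0.178480·0.159 + -0.012562 = 0.015816 ≈ 0.0158

0.1765


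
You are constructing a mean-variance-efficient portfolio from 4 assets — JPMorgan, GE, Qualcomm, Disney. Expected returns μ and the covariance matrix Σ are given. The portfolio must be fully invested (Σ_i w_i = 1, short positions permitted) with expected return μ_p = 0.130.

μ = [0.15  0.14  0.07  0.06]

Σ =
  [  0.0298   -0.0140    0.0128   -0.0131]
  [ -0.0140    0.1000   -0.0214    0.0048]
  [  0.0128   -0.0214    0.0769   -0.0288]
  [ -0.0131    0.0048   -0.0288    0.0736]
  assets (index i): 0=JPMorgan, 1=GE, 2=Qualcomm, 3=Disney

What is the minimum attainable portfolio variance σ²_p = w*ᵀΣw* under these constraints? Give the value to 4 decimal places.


g=Σ⁻¹μ = [6.6648  2.5170  1.3937  2.3827]
h=Σ⁻¹𝟙 = [46.2731  19.7197  21.6542  29.0104]
a=μᵀg=1.592615  b=𝟙ᵀg=12.958142  c=𝟙ᵀh=116.657365  D=ac−b²=17.876790
λ₁=(c·0.130−b)/D = (116.657365·0.130−12.958142)/17.876790 = 0.123474
λ₂=(a−b·0.130)/D = (1.592615−12.958142·0.130)/17.876790 = -0.005143
w* = 0.123474·g + -0.005143·h:
  w_0 = 0.123474·6.6648 + -0.005143·46.2731 = 0.5849  (JPMorgan)
  w_1 = 0.123474·2.5170 + -0.005143·19.7197 = 0.2094  (GE)
  w_2 = 0.123474·1.3937 + -0.005143·21.6542 = 0.0607  (Qualcomm)
  w_3 = 0.123474·2.3827 + -0.005143·29.0104 = 0.1450  (Disney)
Σw_i=1.0000  μᵀw=0.1300
σ²=wᵀΣw=λ₁·μ_p+λ₂ = 0.123474·0.130 + -0.005143 = 0.010908 ≈ 0.0109

0.0109


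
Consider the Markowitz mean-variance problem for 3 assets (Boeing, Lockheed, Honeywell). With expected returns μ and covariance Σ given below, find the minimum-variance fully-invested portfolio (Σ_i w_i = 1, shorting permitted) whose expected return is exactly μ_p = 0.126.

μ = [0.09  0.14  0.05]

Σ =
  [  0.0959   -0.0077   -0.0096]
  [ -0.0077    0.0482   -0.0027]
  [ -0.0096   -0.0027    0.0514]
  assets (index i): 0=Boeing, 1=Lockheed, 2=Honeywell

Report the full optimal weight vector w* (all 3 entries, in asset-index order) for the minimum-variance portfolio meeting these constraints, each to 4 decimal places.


0.2115  0.7504  0.0381

p=Σ⁻¹μ = [1.3342  3.1956  1.3898]
q=Σ⁻¹𝟙 = [14.7396  24.4174  23.4908]
a=μᵀp=0.636944  b=𝟙ᵀp=5.919542  c=𝟙ᵀq=62.647805  D=ac−b²=4.862175
λ₁=(c·0.126−b)/D = (62.647805·0.126−5.919542)/4.862175 = 0.406008
λ₂=(a−b·0.126)/D = (0.636944−5.919542·0.126)/4.862175 = -0.022401
w* = 0.406008·p + -0.022401·q:
  w_0 = 0.406008·1.3342 + -0.022401·14.7396 = 0.2115  (Boeing)
  w_1 = 0.406008·3.1956 + -0.022401·24.4174 = 0.7504  (Lockheed)
  w_2 = 0.406008·1.3898 + -0.022401·23.4908 = 0.0381  (Honeywell)
Σw_i=1.0000  μᵀw=0.1260
σ²=wᵀΣw=λ₁·μ_p+λ₂ = 0.406008·0.126 + -0.022401 = 0.028756 ≈ 0.0288


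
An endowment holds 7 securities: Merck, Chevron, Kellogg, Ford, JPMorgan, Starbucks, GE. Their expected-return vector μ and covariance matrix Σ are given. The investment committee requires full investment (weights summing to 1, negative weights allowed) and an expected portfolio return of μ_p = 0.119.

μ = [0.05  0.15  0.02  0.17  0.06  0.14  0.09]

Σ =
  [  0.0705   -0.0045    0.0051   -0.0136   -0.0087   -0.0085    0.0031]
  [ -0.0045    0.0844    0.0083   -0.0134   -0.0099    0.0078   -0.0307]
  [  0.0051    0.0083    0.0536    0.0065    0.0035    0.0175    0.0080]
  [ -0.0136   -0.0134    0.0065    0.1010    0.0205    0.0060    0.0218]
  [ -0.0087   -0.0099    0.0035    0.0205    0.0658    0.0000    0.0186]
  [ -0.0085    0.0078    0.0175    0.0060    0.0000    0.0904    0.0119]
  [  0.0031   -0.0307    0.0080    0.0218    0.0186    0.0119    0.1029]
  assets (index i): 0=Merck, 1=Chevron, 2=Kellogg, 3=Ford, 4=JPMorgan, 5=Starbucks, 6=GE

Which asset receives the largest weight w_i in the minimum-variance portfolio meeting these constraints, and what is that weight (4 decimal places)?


Chevron (0.2743)

u=Σ⁻¹μ = [1.5207  2.5683  -1.0516  1.8563  0.6961  1.4196  0.9936]
v=Σ⁻¹𝟙 = [18.8642  17.4410  8.2528  8.9776  14.7591  8.0566  8.2102]
a=μᵀu=1.085756  b=𝟙ᵀu=8.002984  c=𝟙ᵀv=84.561402  D=ac−b²=27.765294
λ₁=(c·0.119−b)/D = (84.561402·0.119−8.002984)/27.765294 = 0.074187
λ₂=(a−b·0.119)/D = (1.085756−8.002984·0.119)/27.765294 = 0.004805
w* = 0.074187·u + 0.004805·v:
  w_0 = 0.074187·1.5207 + 0.004805·18.8642 = 0.2035  (Merck)
  w_1 = 0.074187·2.5683 + 0.004805·17.4410 = 0.2743  (Chevron)
  w_2 = 0.074187·-1.0516 + 0.004805·8.2528 = -0.0384  (Kellogg)
  w_3 = 0.074187·1.8563 + 0.004805·8.9776 = 0.1808  (Ford)
  w_4 = 0.074187·0.6961 + 0.004805·14.7591 = 0.1226  (JPMorgan)
  w_5 = 0.074187·1.4196 + 0.004805·8.0566 = 0.1440  (Starbucks)
  w_6 = 0.074187·0.9936 + 0.004805·8.2102 = 0.1132  (GE)
Σw_i=1.0000  μᵀw=0.1190
σ²=wᵀΣw=λ₁·μ_p+λ₂ = 0.074187·0.119 + 0.004805 = 0.013633 ≈ 0.0136


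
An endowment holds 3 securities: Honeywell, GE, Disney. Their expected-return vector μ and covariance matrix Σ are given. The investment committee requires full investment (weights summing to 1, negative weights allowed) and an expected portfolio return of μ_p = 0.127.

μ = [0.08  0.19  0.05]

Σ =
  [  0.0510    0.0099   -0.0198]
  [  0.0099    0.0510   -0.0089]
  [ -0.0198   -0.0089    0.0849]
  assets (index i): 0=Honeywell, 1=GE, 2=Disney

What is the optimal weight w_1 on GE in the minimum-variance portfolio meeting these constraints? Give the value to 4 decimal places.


u=Σ⁻¹μ = [1.3541  3.6880  1.2913]
v=Σ⁻¹𝟙 = [23.4846  18.3969  19.1841]
a=μᵀu=0.873610  b=𝟙ᵀu=6.333379  c=𝟙ᵀv=61.065562  D=ac−b²=13.235777
λ₁=(c·0.127−b)/D = (61.065562·0.127−6.333379)/13.235777 = 0.107432
λ₂=(a−b·0.127)/D = (0.873610−6.333379·0.127)/13.235777 = 0.005234
w* = 0.107432·u + 0.005234·v:
  w_0 = 0.107432·1.3541 + 0.005234·23.4846 = 0.2684  (Honeywell)
  w_1 = 0.107432·3.6880 + 0.005234·18.3969 = 0.4925  (GE)
  w_2 = 0.107432·1.2913 + 0.005234·19.1841 = 0.2391  (Disney)
Σw_i=1.0000  μᵀw=0.1270
σ²=wᵀΣw=λ₁·μ_p+λ₂ = 0.107432·0.127 + 0.005234 = 0.018877 ≈ 0.0189

0.4925


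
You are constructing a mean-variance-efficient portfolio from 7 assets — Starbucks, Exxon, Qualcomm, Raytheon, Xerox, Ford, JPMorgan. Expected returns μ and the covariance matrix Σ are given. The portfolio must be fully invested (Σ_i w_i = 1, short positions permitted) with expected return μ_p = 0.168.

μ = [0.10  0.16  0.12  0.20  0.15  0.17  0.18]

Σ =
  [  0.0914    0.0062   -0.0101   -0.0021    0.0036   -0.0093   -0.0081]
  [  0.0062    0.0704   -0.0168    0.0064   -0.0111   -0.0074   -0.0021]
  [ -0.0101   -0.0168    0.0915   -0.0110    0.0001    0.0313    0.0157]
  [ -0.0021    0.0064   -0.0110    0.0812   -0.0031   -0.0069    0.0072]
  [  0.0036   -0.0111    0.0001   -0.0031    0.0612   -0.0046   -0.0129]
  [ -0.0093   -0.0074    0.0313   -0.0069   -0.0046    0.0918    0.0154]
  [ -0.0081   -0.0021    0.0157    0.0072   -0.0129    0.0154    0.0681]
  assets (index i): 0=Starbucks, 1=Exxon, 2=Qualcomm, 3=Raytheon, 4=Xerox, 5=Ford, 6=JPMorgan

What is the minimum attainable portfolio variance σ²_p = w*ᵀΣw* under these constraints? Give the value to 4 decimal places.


g=Σ⁻¹μ = [1.3469  3.0840  1.2718  2.4813  3.7457  1.7310  2.6610]
h=Σ⁻¹𝟙 = [12.5434  19.8893  11.6957  13.0256  23.7372  9.4178  15.0828]
a=μᵀg=2.612112  b=𝟙ᵀg=16.321714  c=𝟙ᵀh=105.391660  D=ac−b²=8.896454
λ₁=(c·0.168−b)/D = (105.391660·0.168−16.321714)/8.896454 = 0.155577
λ₂=(a−b·0.168)/D = (2.612112−16.321714·0.168)/8.896454 = -0.014605
w* = 0.155577·g + -0.014605·h:
  w_0 = 0.155577·1.3469 + -0.014605·12.5434 = 0.0263  (Starbucks)
  w_1 = 0.155577·3.0840 + -0.014605·19.8893 = 0.1893  (Exxon)
  w_2 = 0.155577·1.2718 + -0.014605·11.6957 = 0.0270  (Qualcomm)
  w_3 = 0.155577·2.4813 + -0.014605·13.0256 = 0.1958  (Raytheon)
  w_4 = 0.155577·3.7457 + -0.014605·23.7372 = 0.2361  (Xerox)
  w_5 = 0.155577·1.7310 + -0.014605·9.4178 = 0.1318  (Ford)
  w_6 = 0.155577·2.6610 + -0.014605·15.0828 = 0.1937  (JPMorgan)
Σw_i=1.0000  μᵀw=0.1680
σ²=wᵀΣw=λ₁·μ_p+λ₂ = 0.155577·0.168 + -0.014605 = 0.011532 ≈ 0.0115

0.0115


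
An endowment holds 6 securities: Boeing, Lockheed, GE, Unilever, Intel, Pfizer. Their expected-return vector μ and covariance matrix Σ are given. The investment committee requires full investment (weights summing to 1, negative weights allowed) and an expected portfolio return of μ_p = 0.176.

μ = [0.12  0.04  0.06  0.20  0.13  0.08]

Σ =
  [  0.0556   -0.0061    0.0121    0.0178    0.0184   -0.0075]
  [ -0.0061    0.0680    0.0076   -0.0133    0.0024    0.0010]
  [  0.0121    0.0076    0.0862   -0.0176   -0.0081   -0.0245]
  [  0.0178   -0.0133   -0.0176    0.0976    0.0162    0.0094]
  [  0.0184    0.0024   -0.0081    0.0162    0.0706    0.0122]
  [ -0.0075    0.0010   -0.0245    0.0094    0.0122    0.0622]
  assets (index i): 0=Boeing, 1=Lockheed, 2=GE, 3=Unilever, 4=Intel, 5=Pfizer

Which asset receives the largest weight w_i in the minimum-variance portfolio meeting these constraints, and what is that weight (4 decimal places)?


g=Σ⁻¹μ = [1.2427  0.8624  1.3395  1.8807  0.9548  1.4782]
h=Σ⁻¹𝟙 = [13.7335  15.4321  17.0022  9.8363  6.0368  21.5115]
a=μᵀg=0.882525  b=𝟙ᵀg=7.758396  c=𝟙ᵀh=83.552313  D=ac−b²=13.544296
λ₁=(c·0.176−b)/D = (83.552313·0.176−7.758396)/13.544296 = 0.512896
λ₂=(a−b·0.176)/D = (0.882525−7.758396·0.176)/13.544296 = -0.035657
w* = 0.512896·g + -0.035657·h:
  w_0 = 0.512896·1.2427 + -0.035657·13.7335 = 0.1477  (Boeing)
  w_1 = 0.512896·0.8624 + -0.035657·15.4321 = -0.1079  (Lockheed)
  w_2 = 0.512896·1.3395 + -0.035657·17.0022 = 0.0807  (GE)
  w_3 = 0.512896·1.8807 + -0.035657·9.8363 = 0.6139  (Unilever)
  w_4 = 0.512896·0.9548 + -0.035657·6.0368 = 0.2745  (Intel)
  w_5 = 0.512896·1.4782 + -0.035657·21.5115 = -0.0089  (Pfizer)
Σw_i=1.0000  μᵀw=0.1760
σ²=wᵀΣw=λ₁·μ_p+λ₂ = 0.512896·0.176 + -0.035657 = 0.054612 ≈ 0.0546

Unilever (0.6139)


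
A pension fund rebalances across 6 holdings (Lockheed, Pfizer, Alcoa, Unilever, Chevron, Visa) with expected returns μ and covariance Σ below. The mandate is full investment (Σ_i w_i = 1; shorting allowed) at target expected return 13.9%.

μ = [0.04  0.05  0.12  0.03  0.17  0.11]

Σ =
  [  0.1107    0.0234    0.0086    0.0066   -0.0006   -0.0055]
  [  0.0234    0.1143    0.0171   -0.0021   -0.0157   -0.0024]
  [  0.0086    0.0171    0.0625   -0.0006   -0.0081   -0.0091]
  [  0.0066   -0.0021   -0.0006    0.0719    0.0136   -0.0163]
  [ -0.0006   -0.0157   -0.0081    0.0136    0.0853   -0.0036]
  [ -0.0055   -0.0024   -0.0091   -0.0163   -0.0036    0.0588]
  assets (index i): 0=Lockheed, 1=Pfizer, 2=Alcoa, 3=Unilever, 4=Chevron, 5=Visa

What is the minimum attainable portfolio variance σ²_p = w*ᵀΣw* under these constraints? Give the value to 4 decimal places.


0.0205

g=Σ⁻¹μ = [0.1890  0.4140  2.4642  0.5806  2.3212  2.5898]
h=Σ⁻¹𝟙 = [6.3825  7.3162  18.8486  17.1639  13.2819  26.3907]
a=μᵀg=1.020861  b=𝟙ᵀg=8.558760  c=𝟙ᵀh=89.383785  D=ac−b²=17.996044
λ₁=(c·0.139−b)/D = (89.383785·0.139−8.558760)/17.996044 = 0.214802
λ₂=(a−b·0.139)/D = (1.020861−8.558760·0.139)/17.996044 = -0.009380
w* = 0.214802·g + -0.009380·h:
  w_0 = 0.214802·0.1890 + -0.009380·6.3825 = -0.0193  (Lockheed)
  w_1 = 0.214802·0.4140 + -0.009380·7.3162 = 0.0203  (Pfizer)
  w_2 = 0.214802·2.4642 + -0.009380·18.8486 = 0.3525  (Alcoa)
  w_3 = 0.214802·0.5806 + -0.009380·17.1639 = -0.0363  (Unilever)
  w_4 = 0.214802·2.3212 + -0.009380·13.2819 = 0.3740  (Chevron)
  w_5 = 0.214802·2.5898 + -0.009380·26.3907 = 0.3087  (Visa)
Σw_i=1.0000  μᵀw=0.1390
σ²=wᵀΣw=λ₁·μ_p+λ₂ = 0.214802·0.139 + -0.009380 = 0.020477 ≈ 0.0205


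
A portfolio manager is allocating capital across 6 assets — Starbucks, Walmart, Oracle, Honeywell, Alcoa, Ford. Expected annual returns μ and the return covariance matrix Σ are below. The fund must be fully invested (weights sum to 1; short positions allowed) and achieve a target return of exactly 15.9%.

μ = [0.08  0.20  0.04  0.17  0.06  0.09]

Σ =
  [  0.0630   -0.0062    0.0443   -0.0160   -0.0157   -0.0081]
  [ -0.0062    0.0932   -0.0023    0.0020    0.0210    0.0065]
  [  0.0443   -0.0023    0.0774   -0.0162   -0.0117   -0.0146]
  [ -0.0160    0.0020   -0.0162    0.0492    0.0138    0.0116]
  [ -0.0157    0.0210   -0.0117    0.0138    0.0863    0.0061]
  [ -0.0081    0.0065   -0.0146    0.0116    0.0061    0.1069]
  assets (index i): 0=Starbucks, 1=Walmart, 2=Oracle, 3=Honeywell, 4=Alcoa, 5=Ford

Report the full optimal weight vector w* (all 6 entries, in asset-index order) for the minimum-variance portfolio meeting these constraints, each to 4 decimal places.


0.2809  0.2759  -0.0281  0.4835  -0.0457  0.0336

x=Σ⁻¹μ = [2.5213  2.2093  0.0799  4.1199  -0.0646  0.4661]
y=Σ⁻¹𝟙 = [19.2518  8.9491  10.4513  24.9417  9.7446  8.4340]
a=μᵀx=1.385208  b=𝟙ᵀx=9.331849  c=𝟙ᵀy=81.772557  D=ac−b²=26.188628
λ₁=(c·0.159−b)/D = (81.772557·0.159−9.331849)/26.188628 = 0.140137
λ₂=(a−b·0.159)/D = (1.385208−9.331849·0.159)/26.188628 = -0.003763
w* = 0.140137·x + -0.003763·y:
  w_0 = 0.140137·2.5213 + -0.003763·19.2518 = 0.2809  (Starbucks)
  w_1 = 0.140137·2.2093 + -0.003763·8.9491 = 0.2759  (Walmart)
  w_2 = 0.140137·0.0799 + -0.003763·10.4513 = -0.0281  (Oracle)
  w_3 = 0.140137·4.1199 + -0.003763·24.9417 = 0.4835  (Honeywell)
  w_4 = 0.140137·-0.0646 + -0.003763·9.7446 = -0.0457  (Alcoa)
  w_5 = 0.140137·0.4661 + -0.003763·8.4340 = 0.0336  (Ford)
Σw_i=1.0000  μᵀw=0.1590
σ²=wᵀΣw=λ₁·μ_p+λ₂ = 0.140137·0.159 + -0.003763 = 0.018518 ≈ 0.0185


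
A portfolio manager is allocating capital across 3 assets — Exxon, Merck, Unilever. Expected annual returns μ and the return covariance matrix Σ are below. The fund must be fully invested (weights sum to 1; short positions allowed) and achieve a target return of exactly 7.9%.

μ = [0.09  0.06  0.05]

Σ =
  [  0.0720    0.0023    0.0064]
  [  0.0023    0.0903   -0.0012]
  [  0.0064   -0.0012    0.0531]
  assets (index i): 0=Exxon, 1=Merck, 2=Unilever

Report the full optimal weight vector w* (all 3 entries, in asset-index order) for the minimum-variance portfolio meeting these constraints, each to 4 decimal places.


0.6730  0.2081  0.1189

u=Σ⁻¹μ = [1.1568  0.6458  0.8168]
v=Σ⁻¹𝟙 = [11.9695  11.0037  17.6384]
a=μᵀu=0.183699  b=𝟙ᵀu=2.619401  c=𝟙ᵀv=40.611655  D=ac−b²=0.599062
λ₁=(c·0.079−b)/D = (40.611655·0.079−2.619401)/0.599062 = 0.983069
λ₂=(a−b·0.079)/D = (0.183699−2.619401·0.079)/0.599062 = -0.038783
w* = 0.983069·u + -0.038783·v:
  w_0 = 0.983069·1.1568 + -0.038783·11.9695 = 0.6730  (Exxon)
  w_1 = 0.983069·0.6458 + -0.038783·11.0037 = 0.2081  (Merck)
  w_2 = 0.983069·0.8168 + -0.038783·17.6384 = 0.1189  (Unilever)
Σw_i=1.0000  μᵀw=0.0790
σ²=wᵀΣw=λ₁·μ_p+λ₂ = 0.983069·0.079 + -0.038783 = 0.038879 ≈ 0.0389


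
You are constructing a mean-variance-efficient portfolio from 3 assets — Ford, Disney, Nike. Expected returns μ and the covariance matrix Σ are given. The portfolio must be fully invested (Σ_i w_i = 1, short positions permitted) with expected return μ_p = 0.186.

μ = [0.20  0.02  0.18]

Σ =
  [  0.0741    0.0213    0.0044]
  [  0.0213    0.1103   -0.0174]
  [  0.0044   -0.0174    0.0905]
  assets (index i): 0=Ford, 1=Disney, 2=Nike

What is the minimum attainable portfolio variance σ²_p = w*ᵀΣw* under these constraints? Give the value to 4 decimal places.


u=Σ⁻¹μ = [2.5965  -0.0271  1.8575]
v=Σ⁻¹𝟙 = [10.1660  9.0424  12.2940]
a=μᵀu=0.853117  b=𝟙ᵀu=4.426976  c=𝟙ᵀv=31.502460  D=ac−b²=7.277183
λ₁=(c·0.186−b)/D = (31.502460·0.186−4.426976)/7.277183 = 0.196846
λ₂=(a−b·0.186)/D = (0.853117−4.426976·0.186)/7.277183 = 0.004081
w* = 0.196846·u + 0.004081·v:
  w_0 = 0.196846·2.5965 + 0.004081·10.1660 = 0.5526  (Ford)
  w_1 = 0.196846·-0.0271 + 0.004081·9.0424 = 0.0316  (Disney)
  w_2 = 0.196846·1.8575 + 0.004081·12.2940 = 0.4158  (Nike)
Σw_i=1.0000  μᵀw=0.1860
σ²=wᵀΣw=λ₁·μ_p+λ₂ = 0.196846·0.186 + 0.004081 = 0.040695 ≈ 0.0407

0.0407


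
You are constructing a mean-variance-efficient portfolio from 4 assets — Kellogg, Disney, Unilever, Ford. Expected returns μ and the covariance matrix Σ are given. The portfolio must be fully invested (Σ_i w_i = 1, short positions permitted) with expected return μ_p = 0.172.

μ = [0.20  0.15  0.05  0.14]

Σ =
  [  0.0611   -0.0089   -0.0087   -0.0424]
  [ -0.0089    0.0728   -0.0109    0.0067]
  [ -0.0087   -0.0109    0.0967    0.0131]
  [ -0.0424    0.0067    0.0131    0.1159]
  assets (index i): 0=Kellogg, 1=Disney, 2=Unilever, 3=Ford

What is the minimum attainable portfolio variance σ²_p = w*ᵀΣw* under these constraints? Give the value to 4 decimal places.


0.0147

p=Σ⁻¹μ = [5.9634  2.6400  0.9268  3.1322]
q=Σ⁻¹𝟙 = [33.6245  18.0841  12.9089  18.4246]
a=μᵀp=2.073523  b=𝟙ᵀp=12.662400  c=𝟙ᵀq=83.042043  D=ac−b²=11.853253
λ₁=(c·0.172−b)/D = (83.042043·0.172−12.662400)/11.853253 = 0.136742
λ₂=(a−b·0.172)/D = (2.073523−12.662400·0.172)/11.853253 = -0.008808
w* = 0.136742·p + -0.008808·q:
  w_0 = 0.136742·5.9634 + -0.008808·33.6245 = 0.5193  (Kellogg)
  w_1 = 0.136742·2.6400 + -0.008808·18.0841 = 0.2017  (Disney)
  w_2 = 0.136742·0.9268 + -0.008808·12.9089 = 0.0130  (Unilever)
  w_3 = 0.136742·3.1322 + -0.008808·18.4246 = 0.2660  (Ford)
Σw_i=1.0000  μᵀw=0.1720
σ²=wᵀΣw=λ₁·μ_p+λ₂ = 0.136742·0.172 + -0.008808 = 0.014711 ≈ 0.0147


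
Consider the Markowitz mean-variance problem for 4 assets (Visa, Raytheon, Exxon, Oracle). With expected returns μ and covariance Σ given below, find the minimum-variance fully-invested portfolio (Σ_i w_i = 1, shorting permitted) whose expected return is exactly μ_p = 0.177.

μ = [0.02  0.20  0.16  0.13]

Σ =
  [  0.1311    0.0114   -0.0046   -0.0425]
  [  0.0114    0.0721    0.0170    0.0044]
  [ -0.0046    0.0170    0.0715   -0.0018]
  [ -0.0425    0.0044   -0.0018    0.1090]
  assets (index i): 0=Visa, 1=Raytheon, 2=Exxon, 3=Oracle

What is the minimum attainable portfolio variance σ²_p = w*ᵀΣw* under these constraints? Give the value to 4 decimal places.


g=Σ⁻¹μ = [0.4469  2.2049  1.7752  1.3072]
h=Σ⁻¹𝟙 = [11.8228  8.0593  13.1748  13.6764]
a=μᵀg=0.903890  b=𝟙ᵀg=5.734198  c=𝟙ᵀh=46.733227  D=ac−b²=9.360651
λ₁=(c·0.177−b)/D = (46.733227·0.177−5.734198)/9.360651 = 0.271090
λ₂=(a−b·0.177)/D = (0.903890−5.734198·0.177)/9.360651 = -0.011865
w* = 0.271090·g + -0.011865·h:
  w_0 = 0.271090·0.4469 + -0.011865·11.8228 = -0.0191  (Visa)
  w_1 = 0.271090·2.2049 + -0.011865·8.0593 = 0.5021  (Raytheon)
  w_2 = 0.271090·1.7752 + -0.011865·13.1748 = 0.3249  (Exxon)
  w_3 = 0.271090·1.3072 + -0.011865·13.6764 = 0.1921  (Oracle)
Σw_i=1.0000  μᵀw=0.1770
σ²=wᵀΣw=λ₁·μ_p+λ₂ = 0.271090·0.177 + -0.011865 = 0.036118 ≈ 0.0361

0.0361


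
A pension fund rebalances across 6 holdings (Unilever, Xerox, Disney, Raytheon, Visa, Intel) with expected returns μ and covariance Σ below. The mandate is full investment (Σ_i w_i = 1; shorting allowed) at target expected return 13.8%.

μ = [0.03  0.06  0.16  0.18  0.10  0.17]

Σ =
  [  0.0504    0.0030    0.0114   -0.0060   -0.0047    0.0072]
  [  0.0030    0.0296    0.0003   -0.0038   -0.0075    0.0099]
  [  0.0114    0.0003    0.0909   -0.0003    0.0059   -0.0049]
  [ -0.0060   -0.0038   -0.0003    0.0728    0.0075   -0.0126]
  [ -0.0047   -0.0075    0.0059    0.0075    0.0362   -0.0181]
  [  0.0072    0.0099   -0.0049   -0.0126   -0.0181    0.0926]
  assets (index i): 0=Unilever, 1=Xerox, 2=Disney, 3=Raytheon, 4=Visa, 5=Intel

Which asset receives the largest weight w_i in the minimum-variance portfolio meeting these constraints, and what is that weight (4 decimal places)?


Visa (0.2751)

u=Σ⁻¹μ = [0.3777  2.3751  1.6123  2.7147  3.8591  2.7616]
v=Σ⁻¹𝟙 = [19.5488  39.0812  6.6108  15.8397  41.7871  15.7739]
a=μᵀu=1.755828  b=𝟙ᵀu=13.700493  c=𝟙ᵀv=138.641562  D=ac−b²=55.727225
λ₁=(c·0.138−b)/D = (138.641562·0.138−13.700493)/55.727225 = 0.097476
λ₂=(a−b·0.138)/D = (1.755828−13.700493·0.138)/55.727225 = -0.002420
w* = 0.097476·u + -0.002420·v:
  w_0 = 0.097476·0.3777 + -0.002420·19.5488 = -0.0105  (Unilever)
  w_1 = 0.097476·2.3751 + -0.002420·39.0812 = 0.1370  (Xerox)
  w_2 = 0.097476·1.6123 + -0.002420·6.6108 = 0.1412  (Disney)
  w_3 = 0.097476·2.7147 + -0.002420·15.8397 = 0.2263  (Raytheon)
  w_4 = 0.097476·3.8591 + -0.002420·41.7871 = 0.2751  (Visa)
  w_5 = 0.097476·2.7616 + -0.002420·15.7739 = 0.2310  (Intel)
Σw_i=1.0000  μᵀw=0.1380
σ²=wᵀΣw=λ₁·μ_p+λ₂ = 0.097476·0.138 + -0.002420 = 0.011032 ≈ 0.0110


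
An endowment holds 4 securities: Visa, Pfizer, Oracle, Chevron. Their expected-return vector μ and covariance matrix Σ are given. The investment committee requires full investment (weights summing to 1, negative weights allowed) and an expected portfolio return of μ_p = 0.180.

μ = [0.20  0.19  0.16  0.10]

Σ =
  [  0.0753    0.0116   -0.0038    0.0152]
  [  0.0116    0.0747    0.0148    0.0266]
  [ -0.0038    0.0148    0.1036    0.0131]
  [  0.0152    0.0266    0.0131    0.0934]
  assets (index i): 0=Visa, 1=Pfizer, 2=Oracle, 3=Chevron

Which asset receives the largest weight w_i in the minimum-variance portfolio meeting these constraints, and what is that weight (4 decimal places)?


Visa (0.3892)

u=Σ⁻¹μ = [2.4430  1.9160  1.3685  -0.0645]
v=Σ⁻¹𝟙 = [11.3619  8.0664  8.2334  5.4055]
a=μᵀu=1.065132  b=𝟙ᵀu=5.662898  c=𝟙ᵀv=33.067244  D=ac−b²=3.152583
λ₁=(c·0.180−b)/D = (33.067244·0.180−5.662898)/3.152583 = 0.091736
λ₂=(a−b·0.180)/D = (1.065132−5.662898·0.180)/3.152583 = 0.014531
w* = 0.091736·u + 0.014531·v:
  w_0 = 0.091736·2.4430 + 0.014531·11.3619 = 0.3892  (Visa)
  w_1 = 0.091736·1.9160 + 0.014531·8.0664 = 0.2930  (Pfizer)
  w_2 = 0.091736·1.3685 + 0.014531·8.2334 = 0.2452  (Oracle)
  w_3 = 0.091736·-0.0645 + 0.014531·5.4055 = 0.0726  (Chevron)
Σw_i=1.0000  μᵀw=0.1800
σ²=wᵀΣw=λ₁·μ_p+λ₂ = 0.091736·0.180 + 0.014531 = 0.031044 ≈ 0.0310
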